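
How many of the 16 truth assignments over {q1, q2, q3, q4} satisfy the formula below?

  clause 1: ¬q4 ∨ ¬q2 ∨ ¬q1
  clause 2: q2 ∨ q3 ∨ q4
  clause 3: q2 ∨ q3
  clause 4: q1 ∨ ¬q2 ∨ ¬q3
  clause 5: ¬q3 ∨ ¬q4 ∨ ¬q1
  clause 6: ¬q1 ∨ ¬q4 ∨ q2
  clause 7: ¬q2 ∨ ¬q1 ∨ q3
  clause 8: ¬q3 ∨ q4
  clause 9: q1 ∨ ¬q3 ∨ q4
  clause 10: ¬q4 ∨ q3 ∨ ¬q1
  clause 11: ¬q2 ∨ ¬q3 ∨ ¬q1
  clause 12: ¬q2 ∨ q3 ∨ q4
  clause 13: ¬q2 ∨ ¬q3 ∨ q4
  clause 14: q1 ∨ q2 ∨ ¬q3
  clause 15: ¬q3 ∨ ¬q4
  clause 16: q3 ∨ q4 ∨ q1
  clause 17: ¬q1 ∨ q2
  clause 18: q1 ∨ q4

1

There are 2^4 = 16 truth assignments over (q1, q2, q3, q4).
Check each against the 18 clauses (columns in the order q1, q2, q3, q4):
  F F F F  ✗ fails (q2 ∨ q3 ∨ q4)
  F F F T  ✗ fails (q2 ∨ q3)
  F F T F  ✗ fails (¬q3 ∨ q4)
  F F T T  ✗ fails (q1 ∨ q2 ∨ ¬q3)
  F T F F  ✗ fails (¬q2 ∨ q3 ∨ q4)
  F T F T  ✓ satisfies all
  F T T F  ✗ fails (q1 ∨ ¬q2 ∨ ¬q3)
  F T T T  ✗ fails (q1 ∨ ¬q2 ∨ ¬q3)
  T F F F  ✗ fails (q2 ∨ q3 ∨ q4)
  T F F T  ✗ fails (q2 ∨ q3)
  T F T F  ✗ fails (¬q3 ∨ q4)
  T F T T  ✗ fails (¬q3 ∨ ¬q4 ∨ ¬q1)
  T T F F  ✗ fails (¬q2 ∨ ¬q1 ∨ q3)
  T T F T  ✗ fails (¬q4 ∨ ¬q2 ∨ ¬q1)
  T T T F  ✗ fails (¬q3 ∨ q4)
  T T T T  ✗ fails (¬q4 ∨ ¬q2 ∨ ¬q1)
1 of the 16 rows is a model.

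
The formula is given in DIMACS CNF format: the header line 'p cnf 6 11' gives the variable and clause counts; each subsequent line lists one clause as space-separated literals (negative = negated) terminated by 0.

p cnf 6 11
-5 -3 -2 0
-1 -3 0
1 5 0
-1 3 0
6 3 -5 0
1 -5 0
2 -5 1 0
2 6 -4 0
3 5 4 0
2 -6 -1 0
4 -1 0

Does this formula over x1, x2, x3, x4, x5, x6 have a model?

Try x1 = False.
Unit clause (x5) forces x5 = True.
Now (¬x5) is unsatisfied and unit — conflict.
Backtrack on x1: now try x1 = True.
Unit clause (¬x3) forces x3 = False.
Now (x3) is unsatisfied and unit — conflict.
Neither x1 = True nor x1 = False works.
No assignment satisfies every clause.

No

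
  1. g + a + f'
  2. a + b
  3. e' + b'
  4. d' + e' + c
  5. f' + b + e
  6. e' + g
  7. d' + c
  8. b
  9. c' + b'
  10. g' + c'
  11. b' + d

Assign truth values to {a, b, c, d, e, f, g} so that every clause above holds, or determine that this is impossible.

From the singleton clause (b), b = 1.
From the singleton clause (e'), e = 0.
From the singleton clause (c'), c = 0.
From the singleton clause (d'), d = 0.
That conflicts with the unit clause (d).

UNSATISFIABLE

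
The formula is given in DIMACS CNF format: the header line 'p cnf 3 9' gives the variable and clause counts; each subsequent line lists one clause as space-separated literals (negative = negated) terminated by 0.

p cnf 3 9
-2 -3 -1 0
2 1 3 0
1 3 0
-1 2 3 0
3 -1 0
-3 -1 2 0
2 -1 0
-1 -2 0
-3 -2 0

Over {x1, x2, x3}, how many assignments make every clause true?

1

There are 2^3 = 8 truth assignments over (x1, x2, x3).
Split on x1. With x1 = True, the clauses containing x1 are satisfied and ¬x1 drops from the rest; 0 of the 2^2 = 4 assignments to the other variables satisfy what remains.
With x1 = False, by the same count on the reduced clause set, 1 assignment works.
(One model: x1=F, x2=F, x3=T.)
Total: 0 + 1 = 1.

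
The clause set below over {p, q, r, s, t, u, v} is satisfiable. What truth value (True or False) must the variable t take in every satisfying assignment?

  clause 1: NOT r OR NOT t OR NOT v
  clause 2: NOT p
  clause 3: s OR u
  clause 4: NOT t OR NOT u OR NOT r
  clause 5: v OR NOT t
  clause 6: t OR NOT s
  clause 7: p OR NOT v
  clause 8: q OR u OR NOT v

False

Suppose t = true.
From the singleton clause (NOT p), p = false.
From the singleton clause (v), v = true.
That conflicts with the unit clause (NOT v).
So every satisfying assignment has t = False.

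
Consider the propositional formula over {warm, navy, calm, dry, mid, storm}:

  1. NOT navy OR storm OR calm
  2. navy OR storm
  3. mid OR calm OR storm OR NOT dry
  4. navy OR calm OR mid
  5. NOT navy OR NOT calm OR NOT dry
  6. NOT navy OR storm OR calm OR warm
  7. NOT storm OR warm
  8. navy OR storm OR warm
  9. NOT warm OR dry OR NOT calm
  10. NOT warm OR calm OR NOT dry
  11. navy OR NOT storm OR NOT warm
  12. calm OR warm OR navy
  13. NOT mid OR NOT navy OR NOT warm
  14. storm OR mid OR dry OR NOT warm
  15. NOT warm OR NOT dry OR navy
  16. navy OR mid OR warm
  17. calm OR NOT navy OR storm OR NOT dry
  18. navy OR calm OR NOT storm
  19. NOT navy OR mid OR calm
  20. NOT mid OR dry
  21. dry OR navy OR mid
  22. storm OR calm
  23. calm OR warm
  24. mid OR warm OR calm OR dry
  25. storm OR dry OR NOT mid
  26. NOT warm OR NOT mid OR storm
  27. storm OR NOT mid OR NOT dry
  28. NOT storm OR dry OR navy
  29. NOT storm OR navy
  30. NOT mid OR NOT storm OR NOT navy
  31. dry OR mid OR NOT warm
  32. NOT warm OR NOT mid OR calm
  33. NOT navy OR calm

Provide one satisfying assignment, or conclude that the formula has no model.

Try navy = true.
(calm) alone gives calm = true.
(NOT dry) alone gives dry = false.
(NOT warm) alone gives warm = false.
(NOT storm) alone gives storm = false.
(NOT mid) alone gives mid = false.
All clauses are satisfied.

warm ↦ false; navy ↦ true; calm ↦ true; dry ↦ false; mid ↦ false; storm ↦ false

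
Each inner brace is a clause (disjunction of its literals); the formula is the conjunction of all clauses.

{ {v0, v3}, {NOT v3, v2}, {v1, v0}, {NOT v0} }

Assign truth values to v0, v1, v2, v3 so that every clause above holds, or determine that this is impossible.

v0 ↦ false, v1 ↦ true, v2 ↦ true, v3 ↦ true

(NOT v0) alone gives v0 = false.
(v3) alone gives v3 = true.
(v2) alone gives v2 = true.
(v1) alone gives v1 = true.
All clauses are satisfied.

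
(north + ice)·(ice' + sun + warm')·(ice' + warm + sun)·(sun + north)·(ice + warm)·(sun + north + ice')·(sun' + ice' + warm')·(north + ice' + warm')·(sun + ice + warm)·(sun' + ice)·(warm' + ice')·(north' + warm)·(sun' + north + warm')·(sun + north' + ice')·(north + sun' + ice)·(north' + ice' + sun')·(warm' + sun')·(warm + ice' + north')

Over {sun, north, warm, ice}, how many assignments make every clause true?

There are 2^4 = 16 truth assignments over (sun, north, warm, ice).
Check each against the 18 clauses (columns in the order sun, north, warm, ice):
  F F F F  ✗ fails (north + ice)
  F F F T  ✗ fails (ice' + warm + sun)
  F F T F  ✗ fails (north + ice)
  F F T T  ✗ fails (ice' + sun + warm')
  F T F F  ✗ fails (ice + warm)
  F T F T  ✗ fails (ice' + warm + sun)
  F T T F  ✓ satisfies all
  F T T T  ✗ fails (ice' + sun + warm')
  T F F F  ✗ fails (north + ice)
  T F F T  ✓ satisfies all
  T F T F  ✗ fails (north + ice)
  T F T T  ✗ fails (sun' + ice' + warm')
  T T F F  ✗ fails (ice + warm)
  T T F T  ✗ fails (north' + warm)
  T T T F  ✗ fails (sun' + ice)
  T T T T  ✗ fails (sun' + ice' + warm')
2 of the 16 rows are models.

2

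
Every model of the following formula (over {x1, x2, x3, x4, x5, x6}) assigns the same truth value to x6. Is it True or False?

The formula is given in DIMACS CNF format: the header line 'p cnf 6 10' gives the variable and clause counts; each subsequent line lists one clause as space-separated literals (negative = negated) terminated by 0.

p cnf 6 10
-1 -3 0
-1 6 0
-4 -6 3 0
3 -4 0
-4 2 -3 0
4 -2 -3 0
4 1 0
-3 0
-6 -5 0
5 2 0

True

Suppose x6 = False.
The clause (¬x1) is unit, so x1 = False.
The clause (x4) is unit, so x4 = True.
The clause (x3) is unit, so x3 = True.
That conflicts with the unit clause (¬x3).
So every satisfying assignment has x6 = True.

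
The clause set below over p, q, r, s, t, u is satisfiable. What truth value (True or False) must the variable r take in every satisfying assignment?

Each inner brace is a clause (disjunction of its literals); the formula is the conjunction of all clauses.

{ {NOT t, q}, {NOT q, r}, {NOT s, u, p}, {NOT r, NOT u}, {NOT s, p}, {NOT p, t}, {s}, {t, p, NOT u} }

True

Suppose r = false.
From the singleton clause (NOT q), q = false.
From the singleton clause (NOT t), t = false.
From the singleton clause (NOT p), p = false.
From the singleton clause (NOT s), s = false.
That conflicts with the unit clause (s).
So every satisfying assignment has r = True.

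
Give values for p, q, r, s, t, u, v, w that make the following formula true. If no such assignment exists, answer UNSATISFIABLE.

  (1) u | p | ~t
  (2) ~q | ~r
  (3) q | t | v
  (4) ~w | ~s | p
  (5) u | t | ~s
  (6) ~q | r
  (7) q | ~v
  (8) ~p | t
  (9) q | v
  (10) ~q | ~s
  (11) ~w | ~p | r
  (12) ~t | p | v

UNSATISFIABLE

Suppose q = 0.
(~v) alone gives v = 0.
But (v) is also a unit clause — contradiction.
So q must be the other value — set q = 1.
(~r) alone gives r = 0.
But (r) is also a unit clause — contradiction.
Both values of q lead to a conflict.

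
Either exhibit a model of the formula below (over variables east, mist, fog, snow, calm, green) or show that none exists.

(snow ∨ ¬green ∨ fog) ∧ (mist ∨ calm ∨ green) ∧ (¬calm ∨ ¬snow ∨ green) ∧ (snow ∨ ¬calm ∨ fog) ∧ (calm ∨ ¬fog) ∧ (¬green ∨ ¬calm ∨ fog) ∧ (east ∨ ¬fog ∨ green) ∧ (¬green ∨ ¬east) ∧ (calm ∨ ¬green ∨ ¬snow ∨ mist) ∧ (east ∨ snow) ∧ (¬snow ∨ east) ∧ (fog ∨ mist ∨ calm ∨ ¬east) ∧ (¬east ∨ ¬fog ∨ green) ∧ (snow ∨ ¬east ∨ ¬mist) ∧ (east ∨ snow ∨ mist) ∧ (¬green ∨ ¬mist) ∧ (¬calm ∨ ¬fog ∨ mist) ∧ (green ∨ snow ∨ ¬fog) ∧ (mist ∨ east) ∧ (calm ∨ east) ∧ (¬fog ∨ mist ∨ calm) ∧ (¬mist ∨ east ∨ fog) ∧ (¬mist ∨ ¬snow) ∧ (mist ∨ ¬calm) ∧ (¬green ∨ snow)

Try calm = True.
Unit clause (mist) forces mist = True.
Unit clause (¬green) forces green = False.
Unit clause (¬snow) forces snow = False.
Unit clause (fog) forces fog = True.
That conflicts with the unit clause (¬fog).
So calm must be the other value — set calm = False.
Unit clause (¬fog) forces fog = False.
Unit clause (east) forces east = True.
Unit clause (¬green) forces green = False.
Unit clause (mist) forces mist = True.
Unit clause (snow) forces snow = True.
That conflicts with the unit clause (¬snow).
Either choice for calm ends in contradiction.

UNSATISFIABLE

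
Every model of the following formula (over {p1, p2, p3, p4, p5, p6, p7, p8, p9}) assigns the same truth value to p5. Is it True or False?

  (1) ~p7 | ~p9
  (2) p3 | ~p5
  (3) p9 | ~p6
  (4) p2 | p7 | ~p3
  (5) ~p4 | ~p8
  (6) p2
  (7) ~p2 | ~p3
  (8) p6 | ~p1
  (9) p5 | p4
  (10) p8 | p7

Suppose p5 = 1.
(p3) alone gives p3 = 1.
(p2) alone gives p2 = 1.
Now (~p2) is unsatisfied and unit — conflict.
So every satisfying assignment has p5 = False.

False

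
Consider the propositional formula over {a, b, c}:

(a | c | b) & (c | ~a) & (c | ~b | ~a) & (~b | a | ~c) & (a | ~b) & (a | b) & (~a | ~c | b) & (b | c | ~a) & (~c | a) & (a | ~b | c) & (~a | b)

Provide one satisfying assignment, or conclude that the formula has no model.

a: 1, b: 1, c: 1

Branch on c: set c = 1.
Unit clause (a) forces a = 1.
Unit clause (b) forces b = 1.
All clauses are satisfied.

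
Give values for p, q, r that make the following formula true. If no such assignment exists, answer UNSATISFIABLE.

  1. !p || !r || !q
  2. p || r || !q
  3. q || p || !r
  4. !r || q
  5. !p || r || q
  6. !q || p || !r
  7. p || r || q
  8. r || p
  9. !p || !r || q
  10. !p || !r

Branch on r: set r = false.
From the singleton clause (p), p = true.
From the singleton clause (q), q = true.
Every clause now holds.

p ↦ true,  q ↦ true,  r ↦ false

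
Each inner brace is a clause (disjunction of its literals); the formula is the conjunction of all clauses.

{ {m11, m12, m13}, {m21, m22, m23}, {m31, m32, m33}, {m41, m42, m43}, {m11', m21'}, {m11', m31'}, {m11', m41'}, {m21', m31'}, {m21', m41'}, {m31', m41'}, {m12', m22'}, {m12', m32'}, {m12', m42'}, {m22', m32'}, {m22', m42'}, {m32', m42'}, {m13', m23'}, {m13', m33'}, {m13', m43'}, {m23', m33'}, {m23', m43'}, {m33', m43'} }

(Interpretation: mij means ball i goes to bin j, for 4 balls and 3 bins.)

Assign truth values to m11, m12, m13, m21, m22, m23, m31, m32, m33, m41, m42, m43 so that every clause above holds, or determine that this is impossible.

UNSATISFIABLE

Suppose m11 = 0.
Suppose m12 = 1.
The clause (m22') is unit, so m22 = 0.
The clause (m32') is unit, so m32 = 0.
The clause (m42') is unit, so m42 = 0.
Suppose m21 = 1.
The clause (m31') is unit, so m31 = 0.
The clause (m33) is unit, so m33 = 1.
The clause (m41') is unit, so m41 = 0.
The clause (m43) is unit, so m43 = 1.
That conflicts with the unit clause (m43').
That branch fails; take m21 = 0 instead.
The clause (m23) is unit, so m23 = 1.
The clause (m13') is unit, so m13 = 0.
The clause (m33') is unit, so m33 = 0.
The clause (m31) is unit, so m31 = 1.
The clause (m41') is unit, so m41 = 0.
The clause (m43) is unit, so m43 = 1.
That conflicts with the unit clause (m43').
Neither m21 = 1 nor m21 = 0 works.
That branch fails; take m12 = 0 instead.
The clause (m13) is unit, so m13 = 1.
The clause (m23') is unit, so m23 = 0.
The clause (m33') is unit, so m33 = 0.
The clause (m43') is unit, so m43 = 0.
Suppose m21 = 1.
The clause (m31') is unit, so m31 = 0.
The clause (m32) is unit, so m32 = 1.
The clause (m41') is unit, so m41 = 0.
The clause (m42) is unit, so m42 = 1.
That conflicts with the unit clause (m42').
That branch fails; take m21 = 0 instead.
The clause (m22) is unit, so m22 = 1.
The clause (m32') is unit, so m32 = 0.
The clause (m31) is unit, so m31 = 1.
The clause (m41') is unit, so m41 = 0.
The clause (m42) is unit, so m42 = 1.
That conflicts with the unit clause (m42').
Neither m21 = 1 nor m21 = 0 works.
Neither m12 = 1 nor m12 = 0 works.
That branch fails; take m11 = 1 instead.
The clause (m21') is unit, so m21 = 0.
The clause (m31') is unit, so m31 = 0.
The clause (m41') is unit, so m41 = 0.
Suppose m22 = 1.
The clause (m12') is unit, so m12 = 0.
The clause (m32') is unit, so m32 = 0.
The clause (m33) is unit, so m33 = 1.
The clause (m42') is unit, so m42 = 0.
The clause (m43) is unit, so m43 = 1.
That conflicts with the unit clause (m43').
That branch fails; take m22 = 0 instead.
The clause (m23) is unit, so m23 = 1.
The clause (m13') is unit, so m13 = 0.
The clause (m33') is unit, so m33 = 0.
The clause (m32) is unit, so m32 = 1.
The clause (m12') is unit, so m12 = 0.
The clause (m42') is unit, so m42 = 0.
The clause (m43) is unit, so m43 = 1.
That conflicts with the unit clause (m43').
Neither m22 = 1 nor m22 = 0 works.
Neither m11 = 1 nor m11 = 0 works.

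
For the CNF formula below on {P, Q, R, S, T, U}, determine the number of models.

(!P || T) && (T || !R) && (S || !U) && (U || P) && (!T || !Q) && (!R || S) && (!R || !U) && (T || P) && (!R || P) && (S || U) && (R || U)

3

There are 2^6 = 64 truth assignments over (P, Q, R, S, T, U).
Split on T. With T = true, the clauses containing T are satisfied and !T drops from the rest; 3 of the 2^5 = 32 assignments to the other variables satisfy what remains.
With T = false, by the same count on the reduced clause set, 0 assignments work.
(One model: P=F, Q=F, R=F, S=T, T=T, U=T.)
Total: 3 + 0 = 3.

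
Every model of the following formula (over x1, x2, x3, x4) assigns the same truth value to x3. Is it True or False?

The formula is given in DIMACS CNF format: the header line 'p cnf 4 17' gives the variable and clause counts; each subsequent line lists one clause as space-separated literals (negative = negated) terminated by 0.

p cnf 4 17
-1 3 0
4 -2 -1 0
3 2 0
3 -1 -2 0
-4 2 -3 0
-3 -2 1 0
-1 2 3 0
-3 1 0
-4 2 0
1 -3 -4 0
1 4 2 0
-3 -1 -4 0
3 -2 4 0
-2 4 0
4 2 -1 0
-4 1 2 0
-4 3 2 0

False

Suppose x3 = True.
The clause (x1) is unit, so x1 = True.
The clause (¬x4) is unit, so x4 = False.
The clause (¬x2) is unit, so x2 = False.
But (x2) is also a unit clause — contradiction.
So every satisfying assignment has x3 = False.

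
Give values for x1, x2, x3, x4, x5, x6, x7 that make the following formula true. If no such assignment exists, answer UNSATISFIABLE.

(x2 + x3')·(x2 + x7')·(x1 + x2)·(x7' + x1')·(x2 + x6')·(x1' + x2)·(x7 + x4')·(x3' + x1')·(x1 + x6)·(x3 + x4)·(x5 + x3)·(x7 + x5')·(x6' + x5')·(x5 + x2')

Case x2 = 1:
From the singleton clause (x5), x5 = 1.
From the singleton clause (x7), x7 = 1.
From the singleton clause (x1'), x1 = 0.
From the singleton clause (x6), x6 = 1.
Now (x6') is unsatisfied and unit — conflict.
Undo x2 and try x2 = 0.
From the singleton clause (x3'), x3 = 0.
From the singleton clause (x7'), x7 = 0.
From the singleton clause (x1), x1 = 1.
Now (x1') is unsatisfied and unit — conflict.
Neither x2 = 1 nor x2 = 0 works.

UNSATISFIABLE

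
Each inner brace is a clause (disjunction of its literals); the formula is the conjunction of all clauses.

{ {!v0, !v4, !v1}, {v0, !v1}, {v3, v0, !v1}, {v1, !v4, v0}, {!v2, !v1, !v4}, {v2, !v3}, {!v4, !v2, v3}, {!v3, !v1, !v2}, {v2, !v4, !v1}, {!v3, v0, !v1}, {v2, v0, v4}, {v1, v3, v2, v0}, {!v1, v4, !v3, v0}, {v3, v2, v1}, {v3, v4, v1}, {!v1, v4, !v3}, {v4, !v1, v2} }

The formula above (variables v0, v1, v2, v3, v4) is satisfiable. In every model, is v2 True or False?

Suppose v2 = false.
Unit clause (!v3) forces v3 = false.
Unit clause (v1) forces v1 = true.
Unit clause (v0) forces v0 = true.
Unit clause (!v4) forces v4 = false.
Now (v4) is unsatisfied and unit — conflict.
So every satisfying assignment has v2 = True.

True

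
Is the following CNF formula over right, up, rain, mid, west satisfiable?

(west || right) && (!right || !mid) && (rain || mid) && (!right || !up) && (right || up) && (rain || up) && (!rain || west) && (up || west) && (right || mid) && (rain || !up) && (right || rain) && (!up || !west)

Satisfiable

Try west = true.
From the singleton clause (!up), up = false.
From the singleton clause (right), right = true.
From the singleton clause (!mid), mid = false.
From the singleton clause (rain), rain = true.
All clauses are satisfied.
A satisfying assignment: right=true; up=false; rain=true; mid=false; west=true.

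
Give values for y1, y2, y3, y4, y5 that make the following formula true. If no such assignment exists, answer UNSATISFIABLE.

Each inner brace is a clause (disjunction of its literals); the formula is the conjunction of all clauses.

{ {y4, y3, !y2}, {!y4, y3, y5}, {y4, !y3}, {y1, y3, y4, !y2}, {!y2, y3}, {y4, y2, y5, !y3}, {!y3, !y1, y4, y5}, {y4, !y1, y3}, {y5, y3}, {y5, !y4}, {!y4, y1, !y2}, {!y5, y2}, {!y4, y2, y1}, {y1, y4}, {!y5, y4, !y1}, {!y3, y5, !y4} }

Suppose y4 = true.
(y5) alone gives y5 = true.
(y2) alone gives y2 = true.
(y3) alone gives y3 = true.
(y1) alone gives y1 = true.
This assignment satisfies each clause.

y1=true, y2=true, y3=true, y4=true, y5=true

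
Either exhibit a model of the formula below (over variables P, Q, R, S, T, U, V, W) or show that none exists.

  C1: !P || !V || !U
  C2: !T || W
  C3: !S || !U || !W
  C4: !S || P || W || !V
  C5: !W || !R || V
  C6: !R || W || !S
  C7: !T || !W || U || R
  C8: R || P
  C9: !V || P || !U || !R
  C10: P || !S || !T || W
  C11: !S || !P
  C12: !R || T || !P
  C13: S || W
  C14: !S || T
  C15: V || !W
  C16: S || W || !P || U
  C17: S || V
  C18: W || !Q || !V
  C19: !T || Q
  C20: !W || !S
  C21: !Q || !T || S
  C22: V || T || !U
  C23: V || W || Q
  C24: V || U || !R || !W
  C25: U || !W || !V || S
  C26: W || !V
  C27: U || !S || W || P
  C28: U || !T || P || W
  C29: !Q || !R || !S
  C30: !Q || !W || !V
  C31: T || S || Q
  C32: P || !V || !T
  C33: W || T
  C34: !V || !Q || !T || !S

UNSATISFIABLE

Suppose T = false.
The clause (!S) is unit, so S = false.
The clause (W) is unit, so W = true.
The clause (V) is unit, so V = true.
The clause (U) is unit, so U = true.
The clause (!P) is unit, so P = false.
The clause (R) is unit, so R = true.
But (!R) is also a unit clause — contradiction.
So T must be the other value — set T = true.
The clause (W) is unit, so W = true.
The clause (V) is unit, so V = true.
The clause (Q) is unit, so Q = true.
But (!Q) is also a unit clause — contradiction.
Either choice for T ends in contradiction.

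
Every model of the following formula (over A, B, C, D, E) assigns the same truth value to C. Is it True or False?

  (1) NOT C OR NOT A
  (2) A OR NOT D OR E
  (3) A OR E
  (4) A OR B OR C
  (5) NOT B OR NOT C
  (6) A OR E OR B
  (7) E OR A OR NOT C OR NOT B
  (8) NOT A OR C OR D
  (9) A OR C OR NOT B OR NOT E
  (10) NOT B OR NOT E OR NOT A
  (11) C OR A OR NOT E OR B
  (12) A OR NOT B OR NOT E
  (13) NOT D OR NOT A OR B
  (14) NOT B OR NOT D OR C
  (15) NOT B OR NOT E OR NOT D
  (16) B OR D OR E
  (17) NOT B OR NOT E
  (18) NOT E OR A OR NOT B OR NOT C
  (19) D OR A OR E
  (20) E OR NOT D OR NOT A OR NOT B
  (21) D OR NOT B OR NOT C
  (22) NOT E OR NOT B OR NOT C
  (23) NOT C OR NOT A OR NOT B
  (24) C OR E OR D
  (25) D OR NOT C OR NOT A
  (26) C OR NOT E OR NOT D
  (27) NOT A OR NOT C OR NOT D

True

Suppose C = false.
Try A = true.
Unit clause (D) forces D = true.
Unit clause (B) forces B = true.
But (NOT B) is also a unit clause — contradiction.
Undo A and try A = false.
Unit clause (E) forces E = true.
Unit clause (B) forces B = true.
But (NOT B) is also a unit clause — contradiction.
Neither A = true nor A = false works.
So every satisfying assignment has C = True.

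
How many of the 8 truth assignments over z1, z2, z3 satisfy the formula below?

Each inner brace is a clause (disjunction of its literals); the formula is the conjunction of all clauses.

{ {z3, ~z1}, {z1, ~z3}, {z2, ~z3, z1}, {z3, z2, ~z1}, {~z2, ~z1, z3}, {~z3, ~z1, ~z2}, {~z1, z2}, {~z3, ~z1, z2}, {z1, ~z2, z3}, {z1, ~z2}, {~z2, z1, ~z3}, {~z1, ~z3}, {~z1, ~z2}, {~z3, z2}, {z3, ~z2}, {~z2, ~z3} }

There are 2^3 = 8 truth assignments over (z1, z2, z3).
Check each against the 16 clauses (columns in the order z1, z2, z3):
  F F F  ✓ satisfies all
  F F T  ✗ fails (z1 | ~z3)
  F T F  ✗ fails (z1 | ~z2 | z3)
  F T T  ✗ fails (z1 | ~z3)
  T F F  ✗ fails (z3 | ~z1)
  T F T  ✗ fails (~z1 | z2)
  T T F  ✗ fails (z3 | ~z1)
  T T T  ✗ fails (~z3 | ~z1 | ~z2)
1 of the 8 rows is a model.

1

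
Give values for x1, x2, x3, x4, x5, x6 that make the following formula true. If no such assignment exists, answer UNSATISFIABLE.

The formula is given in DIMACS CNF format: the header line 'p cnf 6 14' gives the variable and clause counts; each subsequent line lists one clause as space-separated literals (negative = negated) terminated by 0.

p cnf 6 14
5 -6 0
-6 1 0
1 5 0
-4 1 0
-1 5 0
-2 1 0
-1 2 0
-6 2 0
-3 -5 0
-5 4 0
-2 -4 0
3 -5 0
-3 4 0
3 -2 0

Try x5 = True.
From the singleton clause (¬x3), x3 = False.
That conflicts with the unit clause (x3).
Undo x5 and try x5 = False.
From the singleton clause (¬x6), x6 = False.
From the singleton clause (x1), x1 = True.
That conflicts with the unit clause (¬x1).
Both values of x5 lead to a conflict.

UNSATISFIABLE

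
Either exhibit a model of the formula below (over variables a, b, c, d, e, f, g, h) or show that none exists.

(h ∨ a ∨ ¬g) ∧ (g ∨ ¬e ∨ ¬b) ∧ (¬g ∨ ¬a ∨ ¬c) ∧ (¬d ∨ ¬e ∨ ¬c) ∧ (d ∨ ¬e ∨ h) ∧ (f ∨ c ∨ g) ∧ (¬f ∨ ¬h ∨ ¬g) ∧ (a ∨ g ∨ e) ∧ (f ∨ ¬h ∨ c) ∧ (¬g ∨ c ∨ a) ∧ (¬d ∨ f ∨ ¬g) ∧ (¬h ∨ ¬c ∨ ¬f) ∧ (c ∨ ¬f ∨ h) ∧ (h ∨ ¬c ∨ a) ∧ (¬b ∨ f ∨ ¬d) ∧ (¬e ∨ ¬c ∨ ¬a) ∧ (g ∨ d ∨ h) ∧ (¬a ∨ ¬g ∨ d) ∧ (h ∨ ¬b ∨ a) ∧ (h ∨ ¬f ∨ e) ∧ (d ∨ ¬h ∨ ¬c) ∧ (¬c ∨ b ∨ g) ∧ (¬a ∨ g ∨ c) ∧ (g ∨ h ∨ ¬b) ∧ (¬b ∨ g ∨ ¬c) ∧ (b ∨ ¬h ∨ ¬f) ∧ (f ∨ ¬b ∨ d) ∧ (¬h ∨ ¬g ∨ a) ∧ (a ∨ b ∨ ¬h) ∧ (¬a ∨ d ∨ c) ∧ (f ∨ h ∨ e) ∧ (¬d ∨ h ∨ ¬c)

UNSATISFIABLE

Try h = True.
Try f = False.
(c) alone gives c = True.
(d) alone gives d = True.
(¬e) alone gives e = False.
(¬g) alone gives g = False.
(a) alone gives a = True.
(¬b) alone gives b = False.
Now (b) is unsatisfied and unit — conflict.
Undo f and try f = True.
(¬g) alone gives g = False.
(¬c) alone gives c = False.
(¬a) alone gives a = False.
(e) alone gives e = True.
(¬b) alone gives b = False.
Now (b) is unsatisfied and unit — conflict.
Neither f = True nor f = False works.
Undo h and try h = False.
Try a = True.
Try g = False.
(d) alone gives d = True.
(c) alone gives c = True.
Now (¬c) is unsatisfied and unit — conflict.
Undo g and try g = True.
(¬c) alone gives c = False.
(¬f) alone gives f = False.
(¬d) alone gives d = False.
Now (d) is unsatisfied and unit — conflict.
Neither g = True nor g = False works.
Undo a and try a = False.
(¬g) alone gives g = False.
(e) alone gives e = True.
(¬b) alone gives b = False.
(d) alone gives d = True.
(¬c) alone gives c = False.
(f) alone gives f = True.
Now (¬f) is unsatisfied and unit — conflict.
Neither a = True nor a = False works.
Neither h = True nor h = False works.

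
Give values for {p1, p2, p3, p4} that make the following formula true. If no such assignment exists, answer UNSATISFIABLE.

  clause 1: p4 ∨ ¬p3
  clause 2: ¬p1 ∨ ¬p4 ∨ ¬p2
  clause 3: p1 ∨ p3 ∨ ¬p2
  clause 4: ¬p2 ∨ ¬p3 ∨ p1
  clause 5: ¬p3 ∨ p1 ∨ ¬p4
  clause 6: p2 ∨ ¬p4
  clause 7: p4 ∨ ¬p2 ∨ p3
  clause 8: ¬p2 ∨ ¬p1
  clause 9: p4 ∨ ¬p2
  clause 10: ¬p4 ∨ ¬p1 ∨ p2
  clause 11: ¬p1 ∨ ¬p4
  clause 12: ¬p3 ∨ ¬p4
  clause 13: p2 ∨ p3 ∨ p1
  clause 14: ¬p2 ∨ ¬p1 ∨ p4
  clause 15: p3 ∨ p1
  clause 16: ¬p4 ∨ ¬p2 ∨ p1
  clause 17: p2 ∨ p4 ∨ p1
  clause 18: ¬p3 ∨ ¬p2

p1 ↦ True; p2 ↦ False; p3 ↦ False; p4 ↦ False

Suppose p4 = False.
Unit clause (¬p3) forces p3 = False.
Unit clause (¬p2) forces p2 = False.
Unit clause (p1) forces p1 = True.
Every clause now holds.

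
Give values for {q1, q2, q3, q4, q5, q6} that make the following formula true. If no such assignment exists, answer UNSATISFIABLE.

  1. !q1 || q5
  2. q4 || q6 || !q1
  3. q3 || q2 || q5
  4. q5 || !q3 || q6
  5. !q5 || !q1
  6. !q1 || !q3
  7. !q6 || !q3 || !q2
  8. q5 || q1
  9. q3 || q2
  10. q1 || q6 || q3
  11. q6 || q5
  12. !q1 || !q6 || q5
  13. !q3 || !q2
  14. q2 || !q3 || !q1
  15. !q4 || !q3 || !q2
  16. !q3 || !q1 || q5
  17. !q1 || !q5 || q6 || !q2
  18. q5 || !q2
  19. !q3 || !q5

q1 ↦ false, q2 ↦ true, q3 ↦ false, q4 ↦ false, q5 ↦ true, q6 ↦ true

Case q1 = false:
(q5) alone gives q5 = true.
(!q3) alone gives q3 = false.
(q2) alone gives q2 = true.
(q6) alone gives q6 = true.
Every clause is now satisfied; q4 is unconstrained.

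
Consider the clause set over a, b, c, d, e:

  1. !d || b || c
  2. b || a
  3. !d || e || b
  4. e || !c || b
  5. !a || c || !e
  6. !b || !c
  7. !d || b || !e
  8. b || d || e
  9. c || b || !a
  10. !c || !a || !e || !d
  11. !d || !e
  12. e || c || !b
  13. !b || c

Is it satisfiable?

Case b = false:
From the singleton clause (a), a = true.
From the singleton clause (c), c = true.
From the singleton clause (e), e = true.
From the singleton clause (!d), d = false.
Every clause now holds.
A satisfying assignment: a ↦ true,  b ↦ false,  c ↦ true,  d ↦ false,  e ↦ true.

Yes, satisfiable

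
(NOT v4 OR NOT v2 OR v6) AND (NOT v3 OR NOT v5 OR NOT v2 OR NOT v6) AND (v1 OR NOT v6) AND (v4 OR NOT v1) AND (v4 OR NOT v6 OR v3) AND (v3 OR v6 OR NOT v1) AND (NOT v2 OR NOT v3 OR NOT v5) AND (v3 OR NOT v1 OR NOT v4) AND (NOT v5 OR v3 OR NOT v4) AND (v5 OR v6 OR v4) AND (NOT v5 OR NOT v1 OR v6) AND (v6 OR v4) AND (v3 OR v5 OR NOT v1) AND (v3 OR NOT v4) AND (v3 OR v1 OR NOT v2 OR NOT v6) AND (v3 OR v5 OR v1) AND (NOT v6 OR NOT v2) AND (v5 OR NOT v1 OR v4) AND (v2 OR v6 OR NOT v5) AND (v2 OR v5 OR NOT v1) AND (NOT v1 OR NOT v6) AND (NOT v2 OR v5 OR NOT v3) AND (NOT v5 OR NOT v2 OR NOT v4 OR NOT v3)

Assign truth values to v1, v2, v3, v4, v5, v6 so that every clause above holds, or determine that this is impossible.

v1 ↦ false,  v2 ↦ false,  v3 ↦ true,  v4 ↦ true,  v5 ↦ false,  v6 ↦ false

Branch on v1: set v1 = false.
(NOT v6) alone gives v6 = false.
(v4) alone gives v4 = true.
(NOT v2) alone gives v2 = false.
(v3) alone gives v3 = true.
(NOT v5) alone gives v5 = false.
All clauses are satisfied.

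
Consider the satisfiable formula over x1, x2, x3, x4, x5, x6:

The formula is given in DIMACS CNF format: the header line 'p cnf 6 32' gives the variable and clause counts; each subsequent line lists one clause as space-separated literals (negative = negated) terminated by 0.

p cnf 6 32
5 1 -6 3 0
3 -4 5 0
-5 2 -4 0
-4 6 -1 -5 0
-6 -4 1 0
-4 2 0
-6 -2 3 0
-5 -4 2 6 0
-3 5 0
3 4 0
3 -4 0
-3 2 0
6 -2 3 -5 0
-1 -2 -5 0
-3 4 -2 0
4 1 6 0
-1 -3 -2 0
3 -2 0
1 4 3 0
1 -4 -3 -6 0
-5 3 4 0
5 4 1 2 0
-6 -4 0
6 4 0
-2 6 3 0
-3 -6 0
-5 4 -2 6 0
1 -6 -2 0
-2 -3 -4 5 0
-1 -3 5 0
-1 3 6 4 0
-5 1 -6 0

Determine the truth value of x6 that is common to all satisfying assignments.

Suppose x6 = True.
The clause (¬x4) is unit, so x4 = False.
The clause (x3) is unit, so x3 = True.
Now (¬x3) is unsatisfied and unit — conflict.
So every satisfying assignment has x6 = False.

False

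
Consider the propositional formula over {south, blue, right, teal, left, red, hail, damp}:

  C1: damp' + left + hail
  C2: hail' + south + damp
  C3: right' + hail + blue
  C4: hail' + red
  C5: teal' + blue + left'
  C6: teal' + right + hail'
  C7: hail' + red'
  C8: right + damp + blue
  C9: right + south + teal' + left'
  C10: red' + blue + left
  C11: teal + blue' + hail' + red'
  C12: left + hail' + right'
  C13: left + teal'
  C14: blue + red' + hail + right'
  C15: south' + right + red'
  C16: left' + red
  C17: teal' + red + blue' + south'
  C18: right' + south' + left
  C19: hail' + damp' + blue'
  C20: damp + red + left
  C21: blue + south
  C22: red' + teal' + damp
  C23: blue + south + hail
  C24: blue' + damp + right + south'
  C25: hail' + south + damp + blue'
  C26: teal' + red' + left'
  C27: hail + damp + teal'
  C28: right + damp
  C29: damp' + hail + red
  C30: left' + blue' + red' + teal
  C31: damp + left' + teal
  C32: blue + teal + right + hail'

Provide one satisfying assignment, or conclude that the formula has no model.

Branch on hail: set hail = 0.
Branch on damp: set damp = 0.
The clause (teal') is unit, so teal = 0.
The clause (right) is unit, so right = 1.
The clause (blue) is unit, so blue = 1.
The clause (left') is unit, so left = 0.
The clause (south') is unit, so south = 0.
The clause (red) is unit, so red = 1.
All clauses are satisfied.

south=0,  blue=1,  right=1,  teal=0,  left=0,  red=1,  hail=0,  damp=0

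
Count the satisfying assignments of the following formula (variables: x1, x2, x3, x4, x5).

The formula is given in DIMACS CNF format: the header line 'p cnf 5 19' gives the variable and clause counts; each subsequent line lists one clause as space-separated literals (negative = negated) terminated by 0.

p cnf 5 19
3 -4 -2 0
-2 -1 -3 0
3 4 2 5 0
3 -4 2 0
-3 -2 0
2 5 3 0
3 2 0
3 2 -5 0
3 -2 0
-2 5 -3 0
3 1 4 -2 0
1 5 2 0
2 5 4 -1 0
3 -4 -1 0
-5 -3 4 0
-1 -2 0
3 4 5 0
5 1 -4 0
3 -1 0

3

There are 2^5 = 32 truth assignments over (x1, x2, x3, x4, x5).
Split on x1. With x1 = True, the clauses containing x1 are satisfied and ¬x1 drops from the rest; 2 of the 2^4 = 16 assignments to the other variables satisfy what remains.
With x1 = False, by the same count on the reduced clause set, 1 assignment works.
(One model: x1=F, x2=F, x3=T, x4=T, x5=T.)
Total: 2 + 1 = 3.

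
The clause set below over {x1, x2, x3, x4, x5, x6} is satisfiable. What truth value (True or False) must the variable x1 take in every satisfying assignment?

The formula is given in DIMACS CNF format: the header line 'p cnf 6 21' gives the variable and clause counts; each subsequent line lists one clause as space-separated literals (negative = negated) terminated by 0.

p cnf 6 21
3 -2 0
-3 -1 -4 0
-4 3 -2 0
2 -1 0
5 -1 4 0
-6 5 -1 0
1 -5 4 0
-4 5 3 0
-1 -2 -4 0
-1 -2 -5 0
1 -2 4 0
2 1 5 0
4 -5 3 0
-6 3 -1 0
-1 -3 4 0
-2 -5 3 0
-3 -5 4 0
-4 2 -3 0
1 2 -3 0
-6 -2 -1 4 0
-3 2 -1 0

False

Suppose x1 = True.
(x2) alone gives x2 = True.
(x3) alone gives x3 = True.
(¬x4) alone gives x4 = False.
Now (x4) is unsatisfied and unit — conflict.
So every satisfying assignment has x1 = False.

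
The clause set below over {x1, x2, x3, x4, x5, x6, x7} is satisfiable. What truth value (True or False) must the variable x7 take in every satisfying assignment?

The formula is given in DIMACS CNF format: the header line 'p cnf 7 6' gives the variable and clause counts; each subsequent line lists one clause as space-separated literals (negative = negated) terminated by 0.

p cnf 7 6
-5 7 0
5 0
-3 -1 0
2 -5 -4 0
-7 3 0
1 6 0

True

Suppose x7 = False.
(¬x5) alone gives x5 = False.
Now (x5) is unsatisfied and unit — conflict.
So every satisfying assignment has x7 = True.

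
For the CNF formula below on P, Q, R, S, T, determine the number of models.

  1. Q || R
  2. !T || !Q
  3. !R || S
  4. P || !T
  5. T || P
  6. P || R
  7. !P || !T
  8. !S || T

There are 2^5 = 32 truth assignments over (P, Q, R, S, T).
Split on T. With T = true, the clauses containing T are satisfied and !T drops from the rest; 0 of the 2^4 = 16 assignments to the other variables satisfy what remains.
With T = false, by the same count on the reduced clause set, 1 assignment works.
Total: 0 + 1 = 1.

1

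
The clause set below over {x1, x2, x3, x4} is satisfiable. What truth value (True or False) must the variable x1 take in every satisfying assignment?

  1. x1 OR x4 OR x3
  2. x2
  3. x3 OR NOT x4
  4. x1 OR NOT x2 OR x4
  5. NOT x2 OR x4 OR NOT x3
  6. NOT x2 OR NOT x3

True

Suppose x1 = false.
Unit clause (x2) forces x2 = true.
Unit clause (x4) forces x4 = true.
Unit clause (x3) forces x3 = true.
That conflicts with the unit clause (NOT x3).
So every satisfying assignment has x1 = True.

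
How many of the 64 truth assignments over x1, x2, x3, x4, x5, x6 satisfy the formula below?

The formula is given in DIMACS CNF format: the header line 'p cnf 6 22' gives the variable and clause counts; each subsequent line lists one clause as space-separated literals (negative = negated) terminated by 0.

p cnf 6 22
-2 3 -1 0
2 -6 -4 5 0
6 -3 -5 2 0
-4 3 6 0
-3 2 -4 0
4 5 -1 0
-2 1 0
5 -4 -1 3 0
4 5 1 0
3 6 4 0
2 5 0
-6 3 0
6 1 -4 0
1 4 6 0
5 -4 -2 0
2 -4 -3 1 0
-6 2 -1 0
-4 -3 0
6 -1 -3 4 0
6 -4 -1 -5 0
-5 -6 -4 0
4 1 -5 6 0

2

There are 2^6 = 64 truth assignments over (x1, x2, x3, x4, x5, x6).
Split on x1. With x1 = True, the clauses containing x1 are satisfied and ¬x1 drops from the rest; 1 of the 2^5 = 32 assignments to the other variables satisfy what remains.
With x1 = False, by the same count on the reduced clause set, 1 assignment works.
(One model: x1=F, x2=F, x3=T, x4=F, x5=T, x6=T.)
Total: 1 + 1 = 2.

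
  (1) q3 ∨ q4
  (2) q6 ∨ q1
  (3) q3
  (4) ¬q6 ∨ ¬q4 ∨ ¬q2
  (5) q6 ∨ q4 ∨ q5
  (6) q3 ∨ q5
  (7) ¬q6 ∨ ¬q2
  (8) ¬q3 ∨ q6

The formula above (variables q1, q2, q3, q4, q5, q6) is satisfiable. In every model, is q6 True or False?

True

Suppose q6 = False.
Unit clause (q1) forces q1 = True.
Unit clause (q3) forces q3 = True.
But (¬q3) is also a unit clause — contradiction.
So every satisfying assignment has q6 = True.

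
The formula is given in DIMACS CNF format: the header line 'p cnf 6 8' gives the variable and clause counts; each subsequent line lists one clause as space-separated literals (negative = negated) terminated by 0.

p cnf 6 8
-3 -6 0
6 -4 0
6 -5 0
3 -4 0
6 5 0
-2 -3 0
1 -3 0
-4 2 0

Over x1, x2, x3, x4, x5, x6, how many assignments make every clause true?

There are 2^6 = 64 truth assignments over (x1, x2, x3, x4, x5, x6).
Split on x5. With x5 = True, the clauses containing x5 are satisfied and ¬x5 drops from the rest; 4 of the 2^5 = 32 assignments to the other variables satisfy what remains.
With x5 = False, by the same count on the reduced clause set, 4 assignments work.
Total: 4 + 4 = 8.

8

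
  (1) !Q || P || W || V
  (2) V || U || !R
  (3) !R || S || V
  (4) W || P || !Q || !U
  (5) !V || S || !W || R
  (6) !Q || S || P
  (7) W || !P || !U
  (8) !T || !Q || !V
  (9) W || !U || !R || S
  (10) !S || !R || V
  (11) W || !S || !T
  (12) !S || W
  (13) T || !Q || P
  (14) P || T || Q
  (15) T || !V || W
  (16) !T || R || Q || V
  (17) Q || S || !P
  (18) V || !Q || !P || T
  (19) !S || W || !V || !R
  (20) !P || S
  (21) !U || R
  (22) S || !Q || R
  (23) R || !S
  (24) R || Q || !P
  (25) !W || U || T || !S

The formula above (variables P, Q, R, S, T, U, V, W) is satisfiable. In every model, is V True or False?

True

Suppose V = false.
Suppose U = true.
(R) alone gives R = true.
(S) alone gives S = true.
But (!S) is also a unit clause — contradiction.
So U must be the other value — set U = false.
(!R) alone gives R = false.
(!S) alone gives S = false.
(!P) alone gives P = false.
(!Q) alone gives Q = false.
(T) alone gives T = true.
But (!T) is also a unit clause — contradiction.
Neither U = true nor U = false works.
So every satisfying assignment has V = True.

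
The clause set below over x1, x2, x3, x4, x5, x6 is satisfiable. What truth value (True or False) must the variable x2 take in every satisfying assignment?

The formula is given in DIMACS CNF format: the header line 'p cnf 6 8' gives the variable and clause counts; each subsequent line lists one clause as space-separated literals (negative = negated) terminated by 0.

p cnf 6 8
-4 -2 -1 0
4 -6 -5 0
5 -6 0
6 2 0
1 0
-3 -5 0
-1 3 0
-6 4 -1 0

True

Suppose x2 = False.
Unit clause (x6) forces x6 = True.
Unit clause (x5) forces x5 = True.
Unit clause (x4) forces x4 = True.
Unit clause (x1) forces x1 = True.
Unit clause (¬x3) forces x3 = False.
But (x3) is also a unit clause — contradiction.
So every satisfying assignment has x2 = True.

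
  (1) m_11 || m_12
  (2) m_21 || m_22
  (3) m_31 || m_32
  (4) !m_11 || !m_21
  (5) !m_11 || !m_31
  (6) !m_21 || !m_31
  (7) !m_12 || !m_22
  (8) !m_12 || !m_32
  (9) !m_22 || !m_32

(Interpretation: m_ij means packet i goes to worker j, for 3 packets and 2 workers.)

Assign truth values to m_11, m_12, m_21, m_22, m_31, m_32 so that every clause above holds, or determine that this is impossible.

Case m_11 = true:
The clause (!m_21) is unit, so m_21 = false.
The clause (m_22) is unit, so m_22 = true.
The clause (!m_31) is unit, so m_31 = false.
The clause (m_32) is unit, so m_32 = true.
That conflicts with the unit clause (!m_32).
Undo m_11 and try m_11 = false.
The clause (m_12) is unit, so m_12 = true.
The clause (!m_22) is unit, so m_22 = false.
The clause (m_21) is unit, so m_21 = true.
The clause (!m_31) is unit, so m_31 = false.
The clause (m_32) is unit, so m_32 = true.
That conflicts with the unit clause (!m_32).
Either choice for m_11 ends in contradiction.

UNSATISFIABLE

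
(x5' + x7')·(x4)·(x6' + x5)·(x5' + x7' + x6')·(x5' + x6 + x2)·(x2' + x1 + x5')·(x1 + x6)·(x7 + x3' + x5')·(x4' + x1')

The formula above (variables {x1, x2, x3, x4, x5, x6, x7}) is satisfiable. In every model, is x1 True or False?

False

Suppose x1 = 1.
(x4) alone gives x4 = 1.
That conflicts with the unit clause (x4').
So every satisfying assignment has x1 = False.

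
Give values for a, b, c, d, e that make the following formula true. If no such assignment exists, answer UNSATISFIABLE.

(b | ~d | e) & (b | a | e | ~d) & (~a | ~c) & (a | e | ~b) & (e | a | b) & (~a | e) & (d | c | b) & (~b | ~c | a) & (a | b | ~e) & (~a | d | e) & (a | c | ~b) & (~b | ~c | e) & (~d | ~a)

a=1; b=1; c=0; d=0; e=1

Suppose a = 1.
Unit clause (~c) forces c = 0.
Unit clause (e) forces e = 1.
Unit clause (~d) forces d = 0.
Unit clause (b) forces b = 1.
Every clause now holds.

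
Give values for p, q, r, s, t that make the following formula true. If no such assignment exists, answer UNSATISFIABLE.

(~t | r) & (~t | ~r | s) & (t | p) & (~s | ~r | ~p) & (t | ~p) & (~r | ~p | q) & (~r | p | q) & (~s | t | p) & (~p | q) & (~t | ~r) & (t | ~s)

Suppose t = 0.
From the singleton clause (p), p = 1.
Now (~p) is unsatisfied and unit — conflict.
Undo t and try t = 1.
From the singleton clause (r), r = 1.
Now (~r) is unsatisfied and unit — conflict.
Either choice for t ends in contradiction.

UNSATISFIABLE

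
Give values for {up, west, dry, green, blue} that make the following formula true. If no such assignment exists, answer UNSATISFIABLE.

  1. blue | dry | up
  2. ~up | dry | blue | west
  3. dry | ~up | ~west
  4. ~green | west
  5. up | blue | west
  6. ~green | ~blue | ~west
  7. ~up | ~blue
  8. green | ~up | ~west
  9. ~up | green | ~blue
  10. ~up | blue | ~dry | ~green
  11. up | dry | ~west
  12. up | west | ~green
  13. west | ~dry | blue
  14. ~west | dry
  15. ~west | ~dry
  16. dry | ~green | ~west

Suppose green = 0.
Suppose up = 0.
Suppose blue = 1.
Suppose dry = 0.
The clause (~west) is unit, so west = 0.
Every clause now holds.

up: 0,  west: 0,  dry: 0,  green: 0,  blue: 1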